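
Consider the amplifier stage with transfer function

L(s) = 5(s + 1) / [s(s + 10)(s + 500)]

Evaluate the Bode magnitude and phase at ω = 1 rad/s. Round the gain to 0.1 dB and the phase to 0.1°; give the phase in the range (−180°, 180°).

-57.0 dB, -50.8°

At s = jω = j1:
zero (s+1): 1 + j1 → |·| = √(1²+1²) = √2 ≈ 1.4142, ∠ = arctan(1/1) ≈ 45.00°
pole (s+10): 10 + j1 → |·| = √(10²+1²) = √101 ≈ 10.05, ∠ = arctan(1/10) ≈ 5.71°
pole (s+500): 500 + j1 → |·| = √(500²+1²) = √250001 ≈ 500, ∠ = arctan(1/500) ≈ 0.11°
pole at origin: |s| = 1, ∠ = 90.00° (in denominator)
|L| = 5 · 1.4142 / 5025 ≈ 0.0014072
Gain = 20 log₁₀(0.0014072) ≈ -57.03 dB
∠L = 45.00° − 95.82° = -50.82°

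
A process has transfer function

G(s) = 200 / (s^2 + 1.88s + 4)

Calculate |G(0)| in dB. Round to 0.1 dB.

G(0) = 200 / 4 = 50
20 log₁₀(50) ≈ 33.98 dB

34.0 dB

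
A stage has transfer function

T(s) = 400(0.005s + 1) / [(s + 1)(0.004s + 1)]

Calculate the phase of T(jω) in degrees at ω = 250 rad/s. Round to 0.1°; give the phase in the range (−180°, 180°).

At ω = 250 rad/s:
zero (1 + j250·0.005) = 1 + j1.25 → |·| ≈ 1.6008, ∠ ≈ 51.34°
pole (1 + j250·1) = 1 + j250 → |·| ≈ 250, ∠ ≈ 89.77°
pole (1 + j250·0.004) = 1 + j1 → |·| ≈ 1.4142, ∠ ≈ 45.00°
∠T = (51.34°) − (89.77° + 45.00°) = -83.43°

-83.4°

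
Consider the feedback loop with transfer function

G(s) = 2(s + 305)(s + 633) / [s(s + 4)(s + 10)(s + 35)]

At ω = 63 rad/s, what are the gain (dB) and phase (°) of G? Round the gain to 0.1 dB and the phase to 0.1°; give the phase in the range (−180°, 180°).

At s = jω = j63:
zero (s+305): 305 + j63 → |·| = √(305²+63²) = √96994 ≈ 311.44, ∠ = arctan(63/305) ≈ 11.67°
zero (s+633): 633 + j63 → |·| = √(633²+63²) = √404658 ≈ 636.13, ∠ = arctan(63/633) ≈ 5.68°
pole (s+4): 4 + j63 → |·| = √(4²+63²) = √3985 ≈ 63.127, ∠ = arctan(63/4) ≈ 86.37°
pole (s+10): 10 + j63 → |·| = √(10²+63²) = √4069 ≈ 63.789, ∠ = arctan(63/10) ≈ 80.98°
pole (s+35): 35 + j63 → |·| = √(35²+63²) = √5194 ≈ 72.069, ∠ = arctan(63/35) ≈ 60.95°
pole at origin: |s| = 63, ∠ = 90.00° (in denominator)
|G| = 2 · 1.9812e+05 / 1.8283e+07 ≈ 0.021673
Gain = 20 log₁₀(0.021673) ≈ -33.28 dB
∠G = 17.35° − 318.30° = -300.95° ≡ 59.05° (principal value)

-33.3 dB, 59.1°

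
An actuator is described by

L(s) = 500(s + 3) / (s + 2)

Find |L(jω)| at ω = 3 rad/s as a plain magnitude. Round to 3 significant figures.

588

At s = jω = j3:
zero (s+3): 3 + j3 → |·| = √(3²+3²) = √18 ≈ 4.2426, ∠ = arctan(3/3) ≈ 45.00°
pole (s+2): 2 + j3 → |·| = √(2²+3²) = √13 ≈ 3.6056, ∠ = arctan(3/2) ≈ 56.31°
|L| = 500 · 4.2426 / 3.6056 ≈ 588.33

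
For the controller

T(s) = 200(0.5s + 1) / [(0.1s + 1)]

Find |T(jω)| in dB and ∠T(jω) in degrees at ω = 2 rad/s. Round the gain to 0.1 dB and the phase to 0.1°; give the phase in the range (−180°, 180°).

At ω = 2 rad/s:
zero (1 + j2·0.5) = 1 + j1 → |·| ≈ 1.4142, ∠ ≈ 45.00°
pole (1 + j2·0.1) = 1 + j0.2 → |·| ≈ 1.0198, ∠ ≈ 11.31°
|T| = 200 · 1.4142 / (1.0198) ≈ 277.35
Gain = 20 log₁₀(277.35) ≈ 48.86 dB
∠T = (45.00°) − (11.31°) = 33.69°

48.9 dB, 33.7°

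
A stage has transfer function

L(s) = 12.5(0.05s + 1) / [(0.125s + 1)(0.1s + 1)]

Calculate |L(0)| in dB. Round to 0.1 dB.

21.9 dB

L(0) = 12.5 · 1 / 1 = 12.5
20 log₁₀(12.5) ≈ 21.94 dB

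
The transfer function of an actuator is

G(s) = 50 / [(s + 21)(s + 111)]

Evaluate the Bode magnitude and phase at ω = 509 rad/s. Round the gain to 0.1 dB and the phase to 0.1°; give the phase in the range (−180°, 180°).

At s = jω = j509:
pole (s+21): 21 + j509 → |·| = √(21²+509²) = √259522 ≈ 509.43, ∠ = arctan(509/21) ≈ 87.64°
pole (s+111): 111 + j509 → |·| = √(111²+509²) = √271402 ≈ 520.96, ∠ = arctan(509/111) ≈ 77.70°
|G| = 50 / 2.6539e+05 ≈ 0.0001884
Gain = 20 log₁₀(0.0001884) ≈ -74.50 dB
∠G = 0.00° − 165.34° = -165.34°

-74.5 dB, -165.3°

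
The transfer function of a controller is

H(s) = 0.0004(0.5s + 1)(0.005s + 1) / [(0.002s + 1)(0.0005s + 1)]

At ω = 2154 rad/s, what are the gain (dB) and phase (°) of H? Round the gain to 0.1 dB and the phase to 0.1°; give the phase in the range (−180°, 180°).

-2.9 dB, 50.6°

At ω = 2154 rad/s:
zero (1 + j2154·0.5) = 1 + j1077 → |·| ≈ 1077, ∠ ≈ 89.95°
zero (1 + j2154·0.005) = 1 + j10.77 → |·| ≈ 10.816, ∠ ≈ 84.70°
pole (1 + j2154·0.002) = 1 + j4.308 → |·| ≈ 4.4225, ∠ ≈ 76.93°
pole (1 + j2154·0.0005) = 1 + j1.077 → |·| ≈ 1.4697, ∠ ≈ 47.12°
|H| = 0.0004 · 1077 · 10.816 / (4.4225 · 1.4697) ≈ 0.71688
Gain = 20 log₁₀(0.71688) ≈ -2.89 dB
∠H = (89.95° + 84.70°) − (76.93° + 47.12°) = 50.60°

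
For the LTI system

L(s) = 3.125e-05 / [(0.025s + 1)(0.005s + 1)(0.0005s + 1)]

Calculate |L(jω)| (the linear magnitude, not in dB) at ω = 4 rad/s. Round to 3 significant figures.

At ω = 4 rad/s:
pole (1 + j4·0.025) = 1 + j0.1 → |·| ≈ 1.005, ∠ ≈ 5.71°
pole (1 + j4·0.005) = 1 + j0.02 → |·| ≈ 1.0002, ∠ ≈ 1.15°
pole (1 + j4·0.0005) = 1 + j0.002 → |·| ≈ 1, ∠ ≈ 0.11°
|L| = 3.125e-05 · 1 / (1.005 · 1.0002 · 1) ≈ 3.1088e-05

3.11e-05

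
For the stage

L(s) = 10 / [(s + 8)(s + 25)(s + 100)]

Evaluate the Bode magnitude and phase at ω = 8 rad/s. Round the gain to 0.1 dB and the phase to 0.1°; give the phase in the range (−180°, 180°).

-69.5 dB, -67.3°

At s = jω = j8:
pole (s+8): 8 + j8 → |·| = √(8²+8²) = √128 ≈ 11.314, ∠ = arctan(8/8) ≈ 45.00°
pole (s+25): 25 + j8 → |·| = √(25²+8²) = √689 ≈ 26.249, ∠ = arctan(8/25) ≈ 17.74°
pole (s+100): 100 + j8 → |·| = √(100²+8²) = √10064 ≈ 100.32, ∠ = arctan(8/100) ≈ 4.57°
|L| = 10 / 29793 ≈ 0.00033565
Gain = 20 log₁₀(0.00033565) ≈ -69.48 dB
∠L = 0.00° − 67.31° = -67.31°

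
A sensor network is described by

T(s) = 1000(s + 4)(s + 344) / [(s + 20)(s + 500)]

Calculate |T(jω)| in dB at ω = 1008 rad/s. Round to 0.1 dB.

At s = jω = j1008:
zero (s+4): 4 + j1008 → |·| = √(4²+1008²) = √1016080 ≈ 1008, ∠ = arctan(1008/4) ≈ 89.77°
zero (s+344): 344 + j1008 → |·| = √(344²+1008²) = √1134400 ≈ 1065.1, ∠ = arctan(1008/344) ≈ 71.16°
pole (s+20): 20 + j1008 → |·| = √(20²+1008²) = √1016464 ≈ 1008.2, ∠ = arctan(1008/20) ≈ 88.86°
pole (s+500): 500 + j1008 → |·| = √(500²+1008²) = √1266064 ≈ 1125.2, ∠ = arctan(1008/500) ≈ 63.62°
|T| = 1000 · 1.0736e+06 / 1.1344e+06 ≈ 946.4
Gain = 20 log₁₀(946.4) ≈ 59.52 dB

59.5 dB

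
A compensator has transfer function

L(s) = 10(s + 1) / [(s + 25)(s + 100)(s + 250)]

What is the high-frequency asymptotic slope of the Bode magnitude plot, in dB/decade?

Each pole contributes −20 dB/decade at high frequency; each zero contributes +20 dB/decade.
Net: 1 zero(s) − 3 pole(s) → -40 dB/decade.

-40 dB/decade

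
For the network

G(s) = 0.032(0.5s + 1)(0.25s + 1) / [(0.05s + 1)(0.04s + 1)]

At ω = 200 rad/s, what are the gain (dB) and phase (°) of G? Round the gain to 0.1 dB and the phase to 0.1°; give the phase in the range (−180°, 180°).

At ω = 200 rad/s:
zero (1 + j200·0.5) = 1 + j100 → |·| ≈ 100, ∠ ≈ 89.43°
zero (1 + j200·0.25) = 1 + j50 → |·| ≈ 50.01, ∠ ≈ 88.85°
pole (1 + j200·0.05) = 1 + j10 → |·| ≈ 10.05, ∠ ≈ 84.29°
pole (1 + j200·0.04) = 1 + j8 → |·| ≈ 8.0623, ∠ ≈ 82.87°
|G| = 0.032 · 100 · 50.01 / (10.05 · 8.0623) ≈ 1.9751
Gain = 20 log₁₀(1.9751) ≈ 5.91 dB
∠G = (89.43° + 88.85°) − (84.29° + 82.87°) = 11.12°

5.9 dB, 11.1°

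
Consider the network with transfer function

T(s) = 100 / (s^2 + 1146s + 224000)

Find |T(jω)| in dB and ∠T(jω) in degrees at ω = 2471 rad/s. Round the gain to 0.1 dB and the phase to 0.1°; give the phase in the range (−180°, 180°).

Substitute s = j2471:
Numerator: 100 = 100 + j0
Denominator: (j2471)^2 + 1146(j2471) + 224000 = -5881841 + j2831766
|N| = √(100² + 0²) ≈ 100, ∠N ≈ 0.00°
|D| = √(5881841² + 2831766²) ≈ 6.528e+06, ∠D ≈ 154.29°
|T| = 100 / 6.528e+06 ≈ 1.5319e-05
Gain = 20 log₁₀(1.5319e-05) ≈ -96.30 dB
∠T = 0.00° − 154.29° = -154.29°

-96.3 dB, -154.3°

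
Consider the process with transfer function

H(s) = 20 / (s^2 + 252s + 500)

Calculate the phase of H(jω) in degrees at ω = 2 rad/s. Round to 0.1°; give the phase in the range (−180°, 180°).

Substitute s = j2:
Numerator: 20 = 20 + j0
Denominator: (j2)^2 + 252(j2) + 500 = 496 + j504
|N| = √(20² + 0²) ≈ 20, ∠N ≈ 0.00°
|D| = √(496² + 504²) ≈ 707.13, ∠D ≈ 45.46°
∠H = 0.00° − 45.46° = -45.46°

-45.5°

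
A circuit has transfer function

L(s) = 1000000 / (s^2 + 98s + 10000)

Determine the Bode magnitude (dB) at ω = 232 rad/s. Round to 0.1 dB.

26.1 dB

At s = jω = j232:
quadratic: (j232)² + 98·j232 + 10000 = -43824 + j22736 → |·| ≈ 49371, ∠ ≈ 152.58°
|L| = 1000000 / 49371 ≈ 20.255
Gain = 20 log₁₀(20.255) ≈ 26.13 dB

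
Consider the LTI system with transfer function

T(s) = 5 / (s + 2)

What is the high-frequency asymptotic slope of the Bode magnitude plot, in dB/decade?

-20 dB/decade

Each pole contributes −20 dB/decade at high frequency; each zero contributes +20 dB/decade.
Net: 0 zero(s) − 1 pole(s) → -20 dB/decade.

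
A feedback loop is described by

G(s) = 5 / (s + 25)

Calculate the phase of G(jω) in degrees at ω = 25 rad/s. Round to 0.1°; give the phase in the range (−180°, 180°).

At s = jω = j25:
pole (s+25): 25 + j25 → |·| = √(25²+25²) = √1250 ≈ 35.355, ∠ = arctan(25/25) ≈ 45.00°
∠G = 0.00° − 45.00° = -45.00°

-45.0°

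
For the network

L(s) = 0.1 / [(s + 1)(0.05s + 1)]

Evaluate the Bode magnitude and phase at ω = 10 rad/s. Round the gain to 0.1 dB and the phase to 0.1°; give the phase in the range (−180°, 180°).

At ω = 10 rad/s:
pole (1 + j10·1) = 1 + j10 → |·| ≈ 10.05, ∠ ≈ 84.29°
pole (1 + j10·0.05) = 1 + j0.5 → |·| ≈ 1.118, ∠ ≈ 26.57°
|L| = 0.1 · 1 / (10.05 · 1.118) ≈ 0.0089
Gain = 20 log₁₀(0.0089) ≈ -41.01 dB
∠L = (0°) − (84.29° + 26.57°) = -110.86°

-41.0 dB, -110.9°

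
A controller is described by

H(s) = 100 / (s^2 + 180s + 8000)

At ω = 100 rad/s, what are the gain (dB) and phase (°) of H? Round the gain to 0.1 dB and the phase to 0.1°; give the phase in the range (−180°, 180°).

-45.2 dB, -96.3°

Substitute s = j100:
Numerator: 100 = 100 + j0
Denominator: (j100)^2 + 180(j100) + 8000 = -2000 + j18000
|N| = √(100² + 0²) ≈ 100, ∠N ≈ 0.00°
|D| = √(2000² + 18000²) ≈ 18111, ∠D ≈ 96.34°
|H| = 100 / 18111 ≈ 0.0055215
Gain = 20 log₁₀(0.0055215) ≈ -45.16 dB
∠H = 0.00° − 96.34° = -96.34°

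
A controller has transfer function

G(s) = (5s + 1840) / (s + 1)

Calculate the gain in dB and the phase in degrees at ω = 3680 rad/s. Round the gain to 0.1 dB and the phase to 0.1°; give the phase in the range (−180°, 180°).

14.0 dB, -5.7°

Substitute s = j3680:
Numerator: 5(j3680) + 1840 = 1840 + j18400
Denominator: (j3680) + 1 = 1 + j3680
|N| = √(1840² + 18400²) ≈ 18492, ∠N ≈ 84.29°
|D| = √(1² + 3680²) ≈ 3680, ∠D ≈ 89.98°
|G| = 18492 / 3680 ≈ 5.025
Gain = 20 log₁₀(5.025) ≈ 14.02 dB
∠G = 84.29° − 89.98° = -5.69°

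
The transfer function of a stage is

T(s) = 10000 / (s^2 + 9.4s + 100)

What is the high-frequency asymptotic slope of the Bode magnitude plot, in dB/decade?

Each pole contributes −20 dB/decade at high frequency; each zero contributes +20 dB/decade.
Net: 0 zero(s) − 2 pole(s) → -40 dB/decade.

-40 dB/decade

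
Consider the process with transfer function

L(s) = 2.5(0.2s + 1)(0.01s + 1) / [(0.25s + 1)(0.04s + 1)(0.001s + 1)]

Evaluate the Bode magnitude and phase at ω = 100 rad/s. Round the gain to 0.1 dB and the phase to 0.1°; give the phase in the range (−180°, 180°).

At ω = 100 rad/s:
zero (1 + j100·0.2) = 1 + j20 → |·| ≈ 20.025, ∠ ≈ 87.14°
zero (1 + j100·0.01) = 1 + j1 → |·| ≈ 1.4142, ∠ ≈ 45.00°
pole (1 + j100·0.25) = 1 + j25 → |·| ≈ 25.02, ∠ ≈ 87.71°
pole (1 + j100·0.04) = 1 + j4 → |·| ≈ 4.1231, ∠ ≈ 75.96°
pole (1 + j100·0.001) = 1 + j0.1 → |·| ≈ 1.005, ∠ ≈ 5.71°
|L| = 2.5 · 20.025 · 1.4142 / (25.02 · 4.1231 · 1.005) ≈ 0.68288
Gain = 20 log₁₀(0.68288) ≈ -3.31 dB
∠L = (87.14° + 45.00°) − (87.71° + 75.96° + 5.71°) = -37.24°

-3.3 dB, -37.2°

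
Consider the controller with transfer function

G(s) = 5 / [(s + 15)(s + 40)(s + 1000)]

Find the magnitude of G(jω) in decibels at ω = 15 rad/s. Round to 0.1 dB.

At s = jω = j15:
pole (s+15): 15 + j15 → |·| = √(15²+15²) = √450 ≈ 21.213, ∠ = arctan(15/15) ≈ 45.00°
pole (s+40): 40 + j15 → |·| = √(40²+15²) = √1825 ≈ 42.72, ∠ = arctan(15/40) ≈ 20.56°
pole (s+1000): 1000 + j15 → |·| = √(1000²+15²) = √1000225 ≈ 1000.1, ∠ = arctan(15/1000) ≈ 0.86°
|G| = 5 / 9.0631e+05 ≈ 5.5169e-06
Gain = 20 log₁₀(5.5169e-06) ≈ -105.17 dB

-105.2 dB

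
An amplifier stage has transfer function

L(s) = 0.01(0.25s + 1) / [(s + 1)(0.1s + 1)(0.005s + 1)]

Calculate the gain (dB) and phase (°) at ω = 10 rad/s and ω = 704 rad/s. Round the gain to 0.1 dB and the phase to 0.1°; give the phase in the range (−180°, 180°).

At ω = 10 rad/s:
zero (1 + j10·0.25) = 1 + j2.5 → |·| ≈ 2.6926, ∠ ≈ 68.20°
pole (1 + j10·1) = 1 + j10 → |·| ≈ 10.05, ∠ ≈ 84.29°
pole (1 + j10·0.1) = 1 + j1 → |·| ≈ 1.4142, ∠ ≈ 45.00°
pole (1 + j10·0.005) = 1 + j0.05 → |·| ≈ 1.0012, ∠ ≈ 2.86°
|L| = 0.01 · 2.6926 / (10.05 · 1.4142 · 1.0012) ≈ 0.0018922
Gain = 20 log₁₀(0.0018922) ≈ -54.46 dB
∠L = (68.20°) − (84.29° + 45.00° + 2.86°) = -63.95°

At ω = 704 rad/s:
zero (1 + j704·0.25) = 1 + j176 → |·| ≈ 176, ∠ ≈ 89.67°
pole (1 + j704·1) = 1 + j704 → |·| ≈ 704, ∠ ≈ 89.92°
pole (1 + j704·0.1) = 1 + j70.4 → |·| ≈ 70.407, ∠ ≈ 89.19°
pole (1 + j704·0.005) = 1 + j3.52 → |·| ≈ 3.6593, ∠ ≈ 74.14°
|L| = 0.01 · 176 / (704 · 70.407 · 3.6593) ≈ 9.7034e-06
Gain = 20 log₁₀(9.7034e-06) ≈ -100.26 dB
∠L = (89.67°) − (89.92° + 89.19° + 74.14°) = -163.58°

ω = 10: -54.5 dB, -64.0°; ω = 704: -100.3 dB, -163.6°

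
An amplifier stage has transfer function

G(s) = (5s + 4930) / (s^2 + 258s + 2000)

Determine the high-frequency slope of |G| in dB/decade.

-20 dB/decade

Each pole contributes −20 dB/decade at high frequency; each zero contributes +20 dB/decade.
Net: 1 zero(s) − 2 pole(s) → -20 dB/decade.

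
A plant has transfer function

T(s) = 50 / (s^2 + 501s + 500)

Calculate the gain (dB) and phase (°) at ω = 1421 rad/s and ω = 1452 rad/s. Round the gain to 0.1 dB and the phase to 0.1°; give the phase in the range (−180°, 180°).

ω = 1421: -92.6 dB, -160.6°; ω = 1452: -93.0 dB, -161.0°

Substitute s = j1421:
Numerator: 50 = 50 + j0
Denominator: (j1421)^2 + 501(j1421) + 500 = -2018741 + j711921
|N| = √(50² + 0²) ≈ 50, ∠N ≈ 0.00°
|D| = √(2018741² + 711921²) ≈ 2.1406e+06, ∠D ≈ 160.57°
|T| = 50 / 2.1406e+06 ≈ 2.3358e-05
Gain = 20 log₁₀(2.3358e-05) ≈ -92.63 dB
∠T = 0.00° − 160.57° = -160.57°

Substitute s = j1452:
Numerator: 50 = 50 + j0
Denominator: (j1452)^2 + 501(j1452) + 500 = -2107804 + j727452
|N| = √(50² + 0²) ≈ 50, ∠N ≈ 0.00°
|D| = √(2107804² + 727452²) ≈ 2.2298e+06, ∠D ≈ 160.96°
|T| = 50 / 2.2298e+06 ≈ 2.2424e-05
Gain = 20 log₁₀(2.2424e-05) ≈ -92.99 dB
∠T = 0.00° − 160.96° = -160.96°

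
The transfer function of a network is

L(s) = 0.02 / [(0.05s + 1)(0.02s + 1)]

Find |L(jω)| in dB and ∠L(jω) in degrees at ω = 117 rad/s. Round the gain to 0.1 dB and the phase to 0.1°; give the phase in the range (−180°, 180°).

-57.6 dB, -147.2°

At ω = 117 rad/s:
pole (1 + j117·0.05) = 1 + j5.85 → |·| ≈ 5.9349, ∠ ≈ 80.30°
pole (1 + j117·0.02) = 1 + j2.34 → |·| ≈ 2.5447, ∠ ≈ 66.86°
|L| = 0.02 · 1 / (5.9349 · 2.5447) ≈ 0.0013243
Gain = 20 log₁₀(0.0013243) ≈ -57.56 dB
∠L = (0°) − (80.30° + 66.86°) = -147.16°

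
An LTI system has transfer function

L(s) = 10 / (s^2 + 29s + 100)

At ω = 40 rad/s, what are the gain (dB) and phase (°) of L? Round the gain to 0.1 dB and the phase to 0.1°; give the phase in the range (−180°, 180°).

Substitute s = j40:
Numerator: 10 = 10 + j0
Denominator: (j40)^2 + 29(j40) + 100 = -1500 + j1160
|N| = √(10² + 0²) ≈ 10, ∠N ≈ 0.00°
|D| = √(1500² + 1160²) ≈ 1896.2, ∠D ≈ 142.28°
|L| = 10 / 1896.2 ≈ 0.0052737
Gain = 20 log₁₀(0.0052737) ≈ -45.56 dB
∠L = 0.00° − 142.28° = -142.28°

-45.6 dB, -142.3°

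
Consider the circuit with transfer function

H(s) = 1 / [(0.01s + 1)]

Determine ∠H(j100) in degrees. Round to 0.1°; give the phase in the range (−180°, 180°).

-45.0°

At ω = 100 rad/s:
pole (1 + j100·0.01) = 1 + j1 → |·| ≈ 1.4142, ∠ ≈ 45.00°
∠H = (0°) − (45.00°) = -45.00°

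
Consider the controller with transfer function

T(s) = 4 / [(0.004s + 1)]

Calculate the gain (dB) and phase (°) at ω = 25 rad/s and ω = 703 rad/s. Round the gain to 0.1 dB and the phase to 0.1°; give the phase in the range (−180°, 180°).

ω = 25: 12.0 dB, -5.7°; ω = 703: 2.5 dB, -70.4°

At ω = 25 rad/s:
pole (1 + j25·0.004) = 1 + j0.1 → |·| ≈ 1.005, ∠ ≈ 5.71°
|T| = 4 · 1 / (1.005) ≈ 3.9801
Gain = 20 log₁₀(3.9801) ≈ 12.00 dB
∠T = (0°) − (5.71°) = -5.71°

At ω = 703 rad/s:
pole (1 + j703·0.004) = 1 + j2.812 → |·| ≈ 2.9845, ∠ ≈ 70.42°
|T| = 4 · 1 / (2.9845) ≈ 1.3403
Gain = 20 log₁₀(1.3403) ≈ 2.54 dB
∠T = (0°) − (70.42°) = -70.42°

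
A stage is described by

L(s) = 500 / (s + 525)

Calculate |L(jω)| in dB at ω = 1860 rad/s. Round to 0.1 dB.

At s = jω = j1860:
pole (s+525): 525 + j1860 → |·| = √(525²+1860²) = √3735225 ≈ 1932.7, ∠ = arctan(1860/525) ≈ 74.24°
|L| = 500 / 1932.7 ≈ 0.25871
Gain = 20 log₁₀(0.25871) ≈ -11.74 dB

-11.7 dB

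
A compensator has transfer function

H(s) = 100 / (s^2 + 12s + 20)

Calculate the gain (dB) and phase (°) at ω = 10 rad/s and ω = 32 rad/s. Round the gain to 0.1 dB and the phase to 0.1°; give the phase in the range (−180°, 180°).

ω = 10: -3.2 dB, -123.7°; ω = 32: -20.6 dB, -159.1°

Substitute s = j10:
Numerator: 100 = 100 + j0
Denominator: (j10)^2 + 12(j10) + 20 = -80 + j120
|N| = √(100² + 0²) ≈ 100, ∠N ≈ 0.00°
|D| = √(80² + 120²) ≈ 144.22, ∠D ≈ 123.69°
|H| = 100 / 144.22 ≈ 0.69339
Gain = 20 log₁₀(0.69339) ≈ -3.18 dB
∠H = 0.00° − 123.69° = -123.69°

Substitute s = j32:
Numerator: 100 = 100 + j0
Denominator: (j32)^2 + 12(j32) + 20 = -1004 + j384
|N| = √(100² + 0²) ≈ 100, ∠N ≈ 0.00°
|D| = √(1004² + 384²) ≈ 1074.9, ∠D ≈ 159.07°
|H| = 100 / 1074.9 ≈ 0.093032
Gain = 20 log₁₀(0.093032) ≈ -20.63 dB
∠H = 0.00° − 159.07° = -159.07°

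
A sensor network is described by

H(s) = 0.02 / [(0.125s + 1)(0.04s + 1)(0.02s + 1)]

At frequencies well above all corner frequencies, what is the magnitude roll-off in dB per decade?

-60 dB/decade

Each pole contributes −20 dB/decade at high frequency; each zero contributes +20 dB/decade.
Net: 0 zero(s) − 3 pole(s) → -60 dB/decade.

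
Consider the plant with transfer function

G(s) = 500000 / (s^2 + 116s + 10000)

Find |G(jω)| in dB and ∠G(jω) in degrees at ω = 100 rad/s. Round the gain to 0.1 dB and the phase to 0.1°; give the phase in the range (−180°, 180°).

At s = jω = j100:
quadratic: (j100)² + 116·j100 + 10000 = 0 + j11600 → |·| ≈ 11600, ∠ ≈ 90.00°
|G| = 500000 / 11600 ≈ 43.103
Gain = 20 log₁₀(43.103) ≈ 32.69 dB
∠G = 0.00° − 90.00° = -90.00°

32.7 dB, -90.0°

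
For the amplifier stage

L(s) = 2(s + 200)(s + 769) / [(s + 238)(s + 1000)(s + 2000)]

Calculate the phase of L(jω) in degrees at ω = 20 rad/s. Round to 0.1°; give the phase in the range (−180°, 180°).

0.7°

At s = jω = j20:
zero (s+200): 200 + j20 → |·| = √(200²+20²) = √40400 ≈ 201, ∠ = arctan(20/200) ≈ 5.71°
zero (s+769): 769 + j20 → |·| = √(769²+20²) = √591761 ≈ 769.26, ∠ = arctan(20/769) ≈ 1.49°
pole (s+238): 238 + j20 → |·| = √(238²+20²) = √57044 ≈ 238.84, ∠ = arctan(20/238) ≈ 4.80°
pole (s+1000): 1000 + j20 → |·| = √(1000²+20²) = √1000400 ≈ 1000.2, ∠ = arctan(20/1000) ≈ 1.15°
pole (s+2000): 2000 + j20 → |·| = √(2000²+20²) = √4000400 ≈ 2000.1, ∠ = arctan(20/2000) ≈ 0.57°
∠L = 7.20° − 6.52° = 0.68°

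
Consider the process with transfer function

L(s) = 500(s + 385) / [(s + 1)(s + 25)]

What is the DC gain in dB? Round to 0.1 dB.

77.7 dB

L(0) = 500·385 / (1·25) = 7700
20 log₁₀(7700) ≈ 77.73 dB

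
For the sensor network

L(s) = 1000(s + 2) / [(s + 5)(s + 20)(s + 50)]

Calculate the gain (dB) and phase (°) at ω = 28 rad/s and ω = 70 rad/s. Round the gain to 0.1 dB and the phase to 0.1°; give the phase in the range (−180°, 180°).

ω = 28: -6.0 dB, -77.7°; ω = 70: -16.0 dB, -126.1°

At s = jω = j28:
zero (s+2): 2 + j28 → |·| = √(2²+28²) = √788 ≈ 28.071, ∠ = arctan(28/2) ≈ 85.91°
pole (s+5): 5 + j28 → |·| = √(5²+28²) = √809 ≈ 28.443, ∠ = arctan(28/5) ≈ 79.88°
pole (s+20): 20 + j28 → |·| = √(20²+28²) = √1184 ≈ 34.409, ∠ = arctan(28/20) ≈ 54.46°
pole (s+50): 50 + j28 → |·| = √(50²+28²) = √3284 ≈ 57.306, ∠ = arctan(28/50) ≈ 29.25°
|L| = 1000 · 28.071 / 56085 ≈ 0.50051
Gain = 20 log₁₀(0.50051) ≈ -6.01 dB
∠L = 85.91° − 163.59° = -77.68°

At s = jω = j70:
zero (s+2): 2 + j70 → |·| = √(2²+70²) = √4904 ≈ 70.029, ∠ = arctan(70/2) ≈ 88.36°
pole (s+5): 5 + j70 → |·| = √(5²+70²) = √4925 ≈ 70.178, ∠ = arctan(70/5) ≈ 85.91°
pole (s+20): 20 + j70 → |·| = √(20²+70²) = √5300 ≈ 72.801, ∠ = arctan(70/20) ≈ 74.05°
pole (s+50): 50 + j70 → |·| = √(50²+70²) = √7400 ≈ 86.023, ∠ = arctan(70/50) ≈ 54.46°
|L| = 1000 · 70.029 / 4.3949e+05 ≈ 0.15934
Gain = 20 log₁₀(0.15934) ≈ -15.95 dB
∠L = 88.36° − 214.42° = -126.06°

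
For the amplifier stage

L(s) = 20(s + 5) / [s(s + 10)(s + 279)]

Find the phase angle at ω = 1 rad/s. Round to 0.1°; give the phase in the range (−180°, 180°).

-84.6°

At s = jω = j1:
zero (s+5): 5 + j1 → |·| = √(5²+1²) = √26 ≈ 5.099, ∠ = arctan(1/5) ≈ 11.31°
pole (s+10): 10 + j1 → |·| = √(10²+1²) = √101 ≈ 10.05, ∠ = arctan(1/10) ≈ 5.71°
pole (s+279): 279 + j1 → |·| = √(279²+1²) = √77842 ≈ 279, ∠ = arctan(1/279) ≈ 0.21°
pole at origin: |s| = 1, ∠ = 90.00° (in denominator)
∠L = 11.31° − 95.92° = -84.61°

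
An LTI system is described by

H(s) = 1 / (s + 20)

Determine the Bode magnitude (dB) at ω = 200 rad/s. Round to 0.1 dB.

-46.1 dB

Substitute s = j200:
Numerator: 1 = 1 + j0
Denominator: (j200) + 20 = 20 + j200
|N| = √(1² + 0²) ≈ 1, ∠N ≈ 0.00°
|D| = √(20² + 200²) ≈ 201, ∠D ≈ 84.29°
|H| = 1 / 201 ≈ 0.0049751
Gain = 20 log₁₀(0.0049751) ≈ -46.06 dB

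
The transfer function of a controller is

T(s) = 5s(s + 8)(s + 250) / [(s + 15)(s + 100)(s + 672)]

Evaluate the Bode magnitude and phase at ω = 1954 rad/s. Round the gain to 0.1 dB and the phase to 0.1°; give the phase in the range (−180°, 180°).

At s = jω = j1954:
zero (s+8): 8 + j1954 → |·| = √(8²+1954²) = √3818180 ≈ 1954, ∠ = arctan(1954/8) ≈ 89.77°
zero (s+250): 250 + j1954 → |·| = √(250²+1954²) = √3880616 ≈ 1969.9, ∠ = arctan(1954/250) ≈ 82.71°
zero at origin: s = j1954 → |·| = 1954, ∠ = 90.00°
pole (s+15): 15 + j1954 → |·| = √(15²+1954²) = √3818341 ≈ 1954.1, ∠ = arctan(1954/15) ≈ 89.56°
pole (s+100): 100 + j1954 → |·| = √(100²+1954²) = √3828116 ≈ 1956.6, ∠ = arctan(1954/100) ≈ 87.07°
pole (s+672): 672 + j1954 → |·| = √(672²+1954²) = √4269700 ≈ 2066.3, ∠ = arctan(1954/672) ≈ 71.02°
|T| = 5 · 7.5213e+09 / 7.9003e+09 ≈ 4.7601
Gain = 20 log₁₀(4.7601) ≈ 13.55 dB
∠T = 262.48° − 247.65° = 14.83°

13.6 dB, 14.8°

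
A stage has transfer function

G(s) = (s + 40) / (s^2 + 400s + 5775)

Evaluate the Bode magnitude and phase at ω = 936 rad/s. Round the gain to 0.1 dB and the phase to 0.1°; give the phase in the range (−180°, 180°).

-60.1 dB, -69.2°

Substitute s = j936:
Numerator: (j936) + 40 = 40 + j936
Denominator: (j936)^2 + 400(j936) + 5775 = -870321 + j374400
|N| = √(40² + 936²) ≈ 936.85, ∠N ≈ 87.55°
|D| = √(870321² + 374400²) ≈ 9.4744e+05, ∠D ≈ 156.72°
|G| = 936.85 / 9.4744e+05 ≈ 0.00098882
Gain = 20 log₁₀(0.00098882) ≈ -60.10 dB
∠G = 87.55° − 156.72° = -69.17°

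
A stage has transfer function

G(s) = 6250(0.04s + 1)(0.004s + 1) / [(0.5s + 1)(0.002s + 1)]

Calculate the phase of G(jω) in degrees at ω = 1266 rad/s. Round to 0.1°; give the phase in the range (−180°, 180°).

9.3°

At ω = 1266 rad/s:
zero (1 + j1266·0.04) = 1 + j50.64 → |·| ≈ 50.65, ∠ ≈ 88.87°
zero (1 + j1266·0.004) = 1 + j5.064 → |·| ≈ 5.1618, ∠ ≈ 78.83°
pole (1 + j1266·0.5) = 1 + j633 → |·| ≈ 633, ∠ ≈ 89.91°
pole (1 + j1266·0.002) = 1 + j2.532 → |·| ≈ 2.7223, ∠ ≈ 68.45°
∠G = (88.87° + 78.83°) − (89.91° + 68.45°) = 9.34°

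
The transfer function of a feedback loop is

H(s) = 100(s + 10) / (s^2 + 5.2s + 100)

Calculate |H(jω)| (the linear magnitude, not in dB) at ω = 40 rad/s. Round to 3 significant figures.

2.72

At s = jω = j40:
zero (s+10): 10 + j40 → |·| = √(10²+40²) = √1700 ≈ 41.231, ∠ = arctan(40/10) ≈ 75.96°
quadratic: (j40)² + 5.2·j40 + 100 = -1500 + j208 → |·| ≈ 1514.4, ∠ ≈ 172.11°
|H| = 100 · 41.231 / 1514.4 ≈ 2.7226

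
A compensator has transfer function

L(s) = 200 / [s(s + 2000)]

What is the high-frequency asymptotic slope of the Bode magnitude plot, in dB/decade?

Each pole contributes −20 dB/decade at high frequency; each zero contributes +20 dB/decade.
Net: 0 zero(s) − 2 pole(s) → -40 dB/decade.

-40 dB/decade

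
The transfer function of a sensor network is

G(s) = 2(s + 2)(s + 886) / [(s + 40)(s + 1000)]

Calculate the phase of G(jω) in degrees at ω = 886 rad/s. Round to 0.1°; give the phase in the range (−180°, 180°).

At s = jω = j886:
zero (s+2): 2 + j886 → |·| = √(2²+886²) = √785000 ≈ 886, ∠ = arctan(886/2) ≈ 89.87°
zero (s+886): 886 + j886 → |·| = √(886²+886²) = √1569992 ≈ 1253, ∠ = arctan(886/886) ≈ 45.00°
pole (s+40): 40 + j886 → |·| = √(40²+886²) = √786596 ≈ 886.9, ∠ = arctan(886/40) ≈ 87.42°
pole (s+1000): 1000 + j886 → |·| = √(1000²+886²) = √1784996 ≈ 1336, ∠ = arctan(886/1000) ≈ 41.54°
∠G = 134.87° − 128.96° = 5.91°

5.9°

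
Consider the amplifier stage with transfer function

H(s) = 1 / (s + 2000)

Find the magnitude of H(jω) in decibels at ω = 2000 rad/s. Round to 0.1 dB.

-69.0 dB

Substitute s = j2000:
Numerator: 1 = 1 + j0
Denominator: (j2000) + 2000 = 2000 + j2000
|N| = √(1² + 0²) ≈ 1, ∠N ≈ 0.00°
|D| = √(2000² + 2000²) ≈ 2828.4, ∠D ≈ 45.00°
|H| = 1 / 2828.4 ≈ 0.00035356
Gain = 20 log₁₀(0.00035356) ≈ -69.03 dB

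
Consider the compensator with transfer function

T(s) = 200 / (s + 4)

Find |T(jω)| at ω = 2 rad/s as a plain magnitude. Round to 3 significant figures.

44.7

Substitute s = j2:
Numerator: 200 = 200 + j0
Denominator: (j2) + 4 = 4 + j2
|N| = √(200² + 0²) ≈ 200, ∠N ≈ 0.00°
|D| = √(4² + 2²) ≈ 4.4721, ∠D ≈ 26.57°
|T| = 200 / 4.4721 ≈ 44.722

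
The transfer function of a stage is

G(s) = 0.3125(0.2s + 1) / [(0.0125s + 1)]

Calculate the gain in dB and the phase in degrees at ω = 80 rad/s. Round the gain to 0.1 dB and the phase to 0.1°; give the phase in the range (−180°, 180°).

At ω = 80 rad/s:
zero (1 + j80·0.2) = 1 + j16 → |·| ≈ 16.031, ∠ ≈ 86.42°
pole (1 + j80·0.0125) = 1 + j1 → |·| ≈ 1.4142, ∠ ≈ 45.00°
|G| = 0.3125 · 16.031 / (1.4142) ≈ 3.5424
Gain = 20 log₁₀(3.5424) ≈ 10.99 dB
∠G = (86.42°) − (45.00°) = 41.42°

11.0 dB, 41.4°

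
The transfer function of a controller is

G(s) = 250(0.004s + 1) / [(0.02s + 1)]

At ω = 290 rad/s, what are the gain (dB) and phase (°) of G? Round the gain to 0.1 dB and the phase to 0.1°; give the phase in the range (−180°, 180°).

At ω = 290 rad/s:
zero (1 + j290·0.004) = 1 + j1.16 → |·| ≈ 1.5315, ∠ ≈ 49.24°
pole (1 + j290·0.02) = 1 + j5.8 → |·| ≈ 5.8856, ∠ ≈ 80.22°
|G| = 250 · 1.5315 / (5.8856) ≈ 65.053
Gain = 20 log₁₀(65.053) ≈ 36.27 dB
∠G = (49.24°) − (80.22°) = -30.98°

36.3 dB, -31.0°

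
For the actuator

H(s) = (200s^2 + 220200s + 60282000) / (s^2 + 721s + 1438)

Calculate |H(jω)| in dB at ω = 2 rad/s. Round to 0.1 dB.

Substitute s = j2:
Numerator: 200(j2)^2 + 220200(j2) + 60282000 = 60281200 + j440400
Denominator: (j2)^2 + 721(j2) + 1438 = 1434 + j1442
|N| = √(60281200² + 440400²) ≈ 6.0283e+07, ∠N ≈ 0.42°
|D| = √(1434² + 1442²) ≈ 2033.6, ∠D ≈ 45.16°
|H| = 6.0283e+07 / 2033.6 ≈ 29643
Gain = 20 log₁₀(29643) ≈ 89.44 dB

89.4 dB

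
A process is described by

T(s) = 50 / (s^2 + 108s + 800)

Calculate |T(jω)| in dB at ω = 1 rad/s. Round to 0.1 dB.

-24.2 dB

Substitute s = j1:
Numerator: 50 = 50 + j0
Denominator: (j1)^2 + 108(j1) + 800 = 799 + j108
|N| = √(50² + 0²) ≈ 50, ∠N ≈ 0.00°
|D| = √(799² + 108²) ≈ 806.27, ∠D ≈ 7.70°
|T| = 50 / 806.27 ≈ 0.062014
Gain = 20 log₁₀(0.062014) ≈ -24.15 dB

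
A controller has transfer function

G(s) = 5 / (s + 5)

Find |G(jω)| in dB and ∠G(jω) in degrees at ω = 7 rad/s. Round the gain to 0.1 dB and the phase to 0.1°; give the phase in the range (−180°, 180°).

-4.7 dB, -54.5°

At s = jω = j7:
pole (s+5): 5 + j7 → |·| = √(5²+7²) = √74 ≈ 8.6023, ∠ = arctan(7/5) ≈ 54.46°
|G| = 5 / 8.6023 ≈ 0.58124
Gain = 20 log₁₀(0.58124) ≈ -4.71 dB
∠G = 0.00° − 54.46° = -54.46°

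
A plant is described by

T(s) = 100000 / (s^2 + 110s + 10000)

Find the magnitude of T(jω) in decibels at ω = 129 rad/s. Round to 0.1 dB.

16.1 dB

At s = jω = j129:
quadratic: (j129)² + 110·j129 + 10000 = -6641 + j14190 → |·| ≈ 15667, ∠ ≈ 115.08°
|T| = 100000 / 15667 ≈ 6.3828
Gain = 20 log₁₀(6.3828) ≈ 16.10 dB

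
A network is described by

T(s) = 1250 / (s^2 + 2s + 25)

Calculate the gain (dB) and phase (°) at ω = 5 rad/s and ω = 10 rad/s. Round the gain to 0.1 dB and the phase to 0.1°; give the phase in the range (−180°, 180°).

ω = 5: 41.9 dB, -90.0°; ω = 10: 24.1 dB, -165.1°

At s = jω = j5:
quadratic: (j5)² + 2·j5 + 25 = 0 + j10 → |·| ≈ 10, ∠ ≈ 90.00°
|T| = 1250 / 10 ≈ 125
Gain = 20 log₁₀(125) ≈ 41.94 dB
∠T = 0.00° − 90.00° = -90.00°

At s = jω = j10:
quadratic: (j10)² + 2·j10 + 25 = -75 + j20 → |·| ≈ 77.621, ∠ ≈ 165.07°
|T| = 1250 / 77.621 ≈ 16.104
Gain = 20 log₁₀(16.104) ≈ 24.14 dB
∠T = 0.00° − 165.07° = -165.07°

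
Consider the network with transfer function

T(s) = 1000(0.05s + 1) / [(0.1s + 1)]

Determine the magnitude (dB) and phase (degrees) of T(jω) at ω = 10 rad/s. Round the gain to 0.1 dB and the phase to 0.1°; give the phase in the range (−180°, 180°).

58.0 dB, -18.4°

At ω = 10 rad/s:
zero (1 + j10·0.05) = 1 + j0.5 → |·| ≈ 1.118, ∠ ≈ 26.57°
pole (1 + j10·0.1) = 1 + j1 → |·| ≈ 1.4142, ∠ ≈ 45.00°
|T| = 1000 · 1.118 / (1.4142) ≈ 790.55
Gain = 20 log₁₀(790.55) ≈ 57.96 dB
∠T = (26.57°) − (45.00°) = -18.43°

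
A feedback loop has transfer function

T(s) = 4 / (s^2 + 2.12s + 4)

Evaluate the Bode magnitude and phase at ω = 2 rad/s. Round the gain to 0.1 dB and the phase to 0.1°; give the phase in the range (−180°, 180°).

-0.5 dB, -90.0°

At s = jω = j2:
quadratic: (j2)² + 2.12·j2 + 4 = 0 + j4.24 → |·| ≈ 4.24, ∠ ≈ 90.00°
|T| = 4 / 4.24 ≈ 0.9434
Gain = 20 log₁₀(0.9434) ≈ -0.51 dB
∠T = 0.00° − 90.00° = -90.00°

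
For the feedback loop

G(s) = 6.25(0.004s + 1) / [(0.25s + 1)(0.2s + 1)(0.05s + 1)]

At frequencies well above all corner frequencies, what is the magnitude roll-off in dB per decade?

-40 dB/decade

Each pole contributes −20 dB/decade at high frequency; each zero contributes +20 dB/decade.
Net: 1 zero(s) − 3 pole(s) → -40 dB/decade.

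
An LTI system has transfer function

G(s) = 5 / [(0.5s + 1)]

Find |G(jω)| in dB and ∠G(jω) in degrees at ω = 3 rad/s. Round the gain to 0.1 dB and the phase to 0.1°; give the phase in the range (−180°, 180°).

8.9 dB, -56.3°

At ω = 3 rad/s:
pole (1 + j3·0.5) = 1 + j1.5 → |·| ≈ 1.8028, ∠ ≈ 56.31°
|G| = 5 · 1 / (1.8028) ≈ 2.7735
Gain = 20 log₁₀(2.7735) ≈ 8.86 dB
∠G = (0°) − (56.31°) = -56.31°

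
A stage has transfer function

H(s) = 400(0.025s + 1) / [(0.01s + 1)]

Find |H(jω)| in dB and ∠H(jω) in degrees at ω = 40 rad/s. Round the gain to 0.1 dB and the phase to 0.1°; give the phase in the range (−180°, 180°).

At ω = 40 rad/s:
zero (1 + j40·0.025) = 1 + j1 → |·| ≈ 1.4142, ∠ ≈ 45.00°
pole (1 + j40·0.01) = 1 + j0.4 → |·| ≈ 1.077, ∠ ≈ 21.80°
|H| = 400 · 1.4142 / (1.077) ≈ 525.24
Gain = 20 log₁₀(525.24) ≈ 54.41 dB
∠H = (45.00°) − (21.80°) = 23.20°

54.4 dB, 23.2°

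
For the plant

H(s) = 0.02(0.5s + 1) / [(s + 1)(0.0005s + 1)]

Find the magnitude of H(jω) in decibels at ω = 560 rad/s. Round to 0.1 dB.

-40.3 dB

At ω = 560 rad/s:
zero (1 + j560·0.5) = 1 + j280 → |·| ≈ 280, ∠ ≈ 89.80°
pole (1 + j560·1) = 1 + j560 → |·| ≈ 560, ∠ ≈ 89.90°
pole (1 + j560·0.0005) = 1 + j0.28 → |·| ≈ 1.0385, ∠ ≈ 15.64°
|H| = 0.02 · 280 / (560 · 1.0385) ≈ 0.0096293
Gain = 20 log₁₀(0.0096293) ≈ -40.33 dB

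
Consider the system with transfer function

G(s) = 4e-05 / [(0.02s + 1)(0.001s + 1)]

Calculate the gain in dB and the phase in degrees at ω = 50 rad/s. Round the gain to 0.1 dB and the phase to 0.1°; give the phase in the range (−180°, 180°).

At ω = 50 rad/s:
pole (1 + j50·0.02) = 1 + j1 → |·| ≈ 1.4142, ∠ ≈ 45.00°
pole (1 + j50·0.001) = 1 + j0.05 → |·| ≈ 1.0012, ∠ ≈ 2.86°
|G| = 4e-05 · 1 / (1.4142 · 1.0012) ≈ 2.8251e-05
Gain = 20 log₁₀(2.8251e-05) ≈ -90.98 dB
∠G = (0°) − (45.00° + 2.86°) = -47.86°

-91.0 dB, -47.9°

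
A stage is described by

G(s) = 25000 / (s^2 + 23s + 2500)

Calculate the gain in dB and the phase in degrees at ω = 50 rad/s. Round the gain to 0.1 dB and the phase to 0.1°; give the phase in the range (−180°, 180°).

At s = jω = j50:
quadratic: (j50)² + 23·j50 + 2500 = 0 + j1150 → |·| ≈ 1150, ∠ ≈ 90.00°
|G| = 25000 / 1150 ≈ 21.739
Gain = 20 log₁₀(21.739) ≈ 26.74 dB
∠G = 0.00° − 90.00° = -90.00°

26.7 dB, -90.0°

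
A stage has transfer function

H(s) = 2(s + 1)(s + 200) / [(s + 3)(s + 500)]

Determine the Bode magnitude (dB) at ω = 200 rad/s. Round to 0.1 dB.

0.4 dB

At s = jω = j200:
zero (s+1): 1 + j200 → |·| = √(1²+200²) = √40001 ≈ 200, ∠ = arctan(200/1) ≈ 89.71°
zero (s+200): 200 + j200 → |·| = √(200²+200²) = √80000 ≈ 282.84, ∠ = arctan(200/200) ≈ 45.00°
pole (s+3): 3 + j200 → |·| = √(3²+200²) = √40009 ≈ 200.02, ∠ = arctan(200/3) ≈ 89.14°
pole (s+500): 500 + j200 → |·| = √(500²+200²) = √290000 ≈ 538.52, ∠ = arctan(200/500) ≈ 21.80°
|H| = 2 · 56568 / 1.0771e+05 ≈ 1.0504
Gain = 20 log₁₀(1.0504) ≈ 0.43 dB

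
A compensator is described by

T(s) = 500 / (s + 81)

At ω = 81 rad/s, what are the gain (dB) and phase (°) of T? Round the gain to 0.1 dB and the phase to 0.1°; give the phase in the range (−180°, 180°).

Substitute s = j81:
Numerator: 500 = 500 + j0
Denominator: (j81) + 81 = 81 + j81
|N| = √(500² + 0²) ≈ 500, ∠N ≈ 0.00°
|D| = √(81² + 81²) ≈ 114.55, ∠D ≈ 45.00°
|T| = 500 / 114.55 ≈ 4.3649
Gain = 20 log₁₀(4.3649) ≈ 12.80 dB
∠T = 0.00° − 45.00° = -45.00°

12.8 dB, -45.0°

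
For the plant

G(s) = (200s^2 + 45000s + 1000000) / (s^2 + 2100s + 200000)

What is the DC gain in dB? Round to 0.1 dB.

G(0) = 1000000 / 200000 = 5
20 log₁₀(5) ≈ 13.98 dB

14.0 dB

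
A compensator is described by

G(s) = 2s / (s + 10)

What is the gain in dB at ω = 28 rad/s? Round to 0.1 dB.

5.5 dB

At s = jω = j28:
zero at origin: s = j28 → |·| = 28, ∠ = 90.00°
pole (s+10): 10 + j28 → |·| = √(10²+28²) = √884 ≈ 29.732, ∠ = arctan(28/10) ≈ 70.35°
|G| = 2 · 28 / 29.732 ≈ 1.8835
Gain = 20 log₁₀(1.8835) ≈ 5.50 dB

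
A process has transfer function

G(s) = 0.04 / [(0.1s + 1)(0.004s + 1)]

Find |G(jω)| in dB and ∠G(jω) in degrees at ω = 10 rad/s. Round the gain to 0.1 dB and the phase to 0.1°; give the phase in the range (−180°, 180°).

At ω = 10 rad/s:
pole (1 + j10·0.1) = 1 + j1 → |·| ≈ 1.4142, ∠ ≈ 45.00°
pole (1 + j10·0.004) = 1 + j0.04 → |·| ≈ 1.0008, ∠ ≈ 2.29°
|G| = 0.04 · 1 / (1.4142 · 1.0008) ≈ 0.028262
Gain = 20 log₁₀(0.028262) ≈ -30.98 dB
∠G = (0°) − (45.00° + 2.29°) = -47.29°

-31.0 dB, -47.3°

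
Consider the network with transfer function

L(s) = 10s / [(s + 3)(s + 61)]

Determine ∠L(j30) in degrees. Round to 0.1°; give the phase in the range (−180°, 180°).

At s = jω = j30:
zero at origin: s = j30 → |·| = 30, ∠ = 90.00°
pole (s+3): 3 + j30 → |·| = √(3²+30²) = √909 ≈ 30.15, ∠ = arctan(30/3) ≈ 84.29°
pole (s+61): 61 + j30 → |·| = √(61²+30²) = √4621 ≈ 67.978, ∠ = arctan(30/61) ≈ 26.19°
∠L = 90.00° − 110.48° = -20.48°

-20.5°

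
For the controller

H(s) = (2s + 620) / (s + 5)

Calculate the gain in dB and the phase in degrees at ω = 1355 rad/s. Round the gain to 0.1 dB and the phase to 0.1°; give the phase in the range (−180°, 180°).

Substitute s = j1355:
Numerator: 2(j1355) + 620 = 620 + j2710
Denominator: (j1355) + 5 = 5 + j1355
|N| = √(620² + 2710²) ≈ 2780, ∠N ≈ 77.11°
|D| = √(5² + 1355²) ≈ 1355, ∠D ≈ 89.79°
|H| = 2780 / 1355 ≈ 2.0517
Gain = 20 log₁₀(2.0517) ≈ 6.24 dB
∠H = 77.11° − 89.79° = -12.68°

6.2 dB, -12.7°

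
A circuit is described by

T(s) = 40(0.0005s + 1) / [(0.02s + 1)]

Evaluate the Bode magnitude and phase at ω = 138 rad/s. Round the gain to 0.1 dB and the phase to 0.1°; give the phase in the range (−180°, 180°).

22.7 dB, -66.1°

At ω = 138 rad/s:
zero (1 + j138·0.0005) = 1 + j0.069 → |·| ≈ 1.0024, ∠ ≈ 3.95°
pole (1 + j138·0.02) = 1 + j2.76 → |·| ≈ 2.9356, ∠ ≈ 70.08°
|T| = 40 · 1.0024 / (2.9356) ≈ 13.659
Gain = 20 log₁₀(13.659) ≈ 22.71 dB
∠T = (3.95°) − (70.08°) = -66.13°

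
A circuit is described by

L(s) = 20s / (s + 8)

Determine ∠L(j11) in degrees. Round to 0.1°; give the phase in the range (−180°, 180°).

At s = jω = j11:
zero at origin: s = j11 → |·| = 11, ∠ = 90.00°
pole (s+8): 8 + j11 → |·| = √(8²+11²) = √185 ≈ 13.601, ∠ = arctan(11/8) ≈ 53.97°
∠L = 90.00° − 53.97° = 36.03°

36.0°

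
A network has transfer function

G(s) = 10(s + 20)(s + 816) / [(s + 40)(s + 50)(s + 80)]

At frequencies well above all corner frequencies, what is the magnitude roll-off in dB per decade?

Each pole contributes −20 dB/decade at high frequency; each zero contributes +20 dB/decade.
Net: 2 zero(s) − 3 pole(s) → -20 dB/decade.

-20 dB/decade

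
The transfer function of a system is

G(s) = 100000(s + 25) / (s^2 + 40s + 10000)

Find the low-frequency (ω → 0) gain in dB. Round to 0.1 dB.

G(0) = 100000·25 / 10000 = 250
20 log₁₀(250) ≈ 47.96 dB

48.0 dB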